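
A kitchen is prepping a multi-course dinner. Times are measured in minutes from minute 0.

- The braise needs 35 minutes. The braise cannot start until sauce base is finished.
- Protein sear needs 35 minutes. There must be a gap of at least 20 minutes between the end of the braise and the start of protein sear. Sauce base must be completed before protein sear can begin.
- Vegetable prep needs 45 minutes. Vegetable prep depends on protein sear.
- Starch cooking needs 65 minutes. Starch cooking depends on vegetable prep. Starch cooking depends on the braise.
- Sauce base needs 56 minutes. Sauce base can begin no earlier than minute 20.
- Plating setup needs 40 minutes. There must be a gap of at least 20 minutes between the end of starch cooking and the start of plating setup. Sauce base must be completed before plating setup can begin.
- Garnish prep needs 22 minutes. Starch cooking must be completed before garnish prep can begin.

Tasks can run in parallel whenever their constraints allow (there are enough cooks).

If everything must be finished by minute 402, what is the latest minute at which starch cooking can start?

Plating setup must finish by minute 402; it takes 40 minutes, so it must start by 402 − 40 = minute 362.
To finish by minute 402, garnish prep (duration 22) must start no later than minute 380.
Starch cooking feeds plating setup (must start by minute 362, minus 20-minute gap → minute 342); garnish prep (must start by minute 380). Taking the minimum, starch cooking must finish by minute 342 and start by 342 − 65 = minute 277.

277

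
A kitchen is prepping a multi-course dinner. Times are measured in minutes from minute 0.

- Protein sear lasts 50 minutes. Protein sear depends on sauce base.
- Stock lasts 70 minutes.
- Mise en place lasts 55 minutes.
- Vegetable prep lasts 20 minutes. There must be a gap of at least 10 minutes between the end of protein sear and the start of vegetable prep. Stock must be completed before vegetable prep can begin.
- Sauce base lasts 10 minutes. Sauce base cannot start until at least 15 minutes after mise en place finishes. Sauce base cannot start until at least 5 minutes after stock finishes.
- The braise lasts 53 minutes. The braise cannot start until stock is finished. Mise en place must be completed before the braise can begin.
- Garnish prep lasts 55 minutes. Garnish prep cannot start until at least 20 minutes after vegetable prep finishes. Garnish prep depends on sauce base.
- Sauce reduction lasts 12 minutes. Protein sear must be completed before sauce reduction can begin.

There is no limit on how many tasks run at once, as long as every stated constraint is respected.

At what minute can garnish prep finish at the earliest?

Nothing blocks stock, so it runs from minute 0 to minute 70.
Mise en place has no prerequisites, so it starts at minute 0 and finishes at minute 55.
Sauce base needs all of mise en place (finishes minute 55, plus 15-minute gap → minute 70); stock (finishes minute 70, plus 5-minute gap → minute 75). That puts its earliest start at minute 75; it finishes at 75 + 10 = minute 85.
After sauce base (finishes minute 85), protein sear can start at minute 85 and finishes at minute 135.
Vegetable prep has to wait for protein sear (finishes minute 135, plus 10-minute gap → minute 145); stock (finishes minute 70). The latest of these is minute 145, so vegetable prep runs minute 145 to 145 + 20 = minute 165.
Garnish prep cannot start until vegetable prep (finishes minute 165, plus 20-minute gap → minute 185); sauce base (finishes minute 85). The controlling bound is minute 185, so garnish prep finishes at 185 + 55 = minute 240.

240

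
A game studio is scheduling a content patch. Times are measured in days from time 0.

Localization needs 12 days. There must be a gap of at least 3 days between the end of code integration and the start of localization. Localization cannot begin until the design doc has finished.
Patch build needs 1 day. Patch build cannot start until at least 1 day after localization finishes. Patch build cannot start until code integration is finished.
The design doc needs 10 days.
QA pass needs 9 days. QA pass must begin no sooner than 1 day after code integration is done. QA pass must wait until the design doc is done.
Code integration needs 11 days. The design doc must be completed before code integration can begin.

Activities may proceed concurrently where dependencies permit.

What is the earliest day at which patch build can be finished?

Nothing blocks the design doc, so it runs from day 0 to day 10.
Code integration cannot begin until the design doc (finishes day 10). It runs from day 10 to 10 + 11 = day 21.
Localization cannot start until code integration (finishes day 21, plus 3-day gap → day 24); the design doc (finishes day 10). The controlling bound is day 24, so localization finishes at 24 + 12 = day 36.
Patch build needs all of localization (finishes day 36, plus 1-day gap → day 37); code integration (finishes day 21). That puts its earliest start at day 37; it finishes at 37 + 1 = day 38.

38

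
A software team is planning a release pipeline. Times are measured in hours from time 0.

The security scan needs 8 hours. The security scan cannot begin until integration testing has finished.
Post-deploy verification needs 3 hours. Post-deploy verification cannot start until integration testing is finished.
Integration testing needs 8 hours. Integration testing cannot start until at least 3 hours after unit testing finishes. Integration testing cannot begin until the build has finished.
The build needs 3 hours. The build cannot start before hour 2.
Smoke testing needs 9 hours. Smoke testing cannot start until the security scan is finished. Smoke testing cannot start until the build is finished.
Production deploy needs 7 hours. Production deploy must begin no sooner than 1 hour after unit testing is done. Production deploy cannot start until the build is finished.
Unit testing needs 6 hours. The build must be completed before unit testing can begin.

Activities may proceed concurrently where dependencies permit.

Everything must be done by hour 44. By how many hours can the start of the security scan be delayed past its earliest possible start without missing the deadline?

5

The build cannot begin until its own release at hour 2. It runs from hour 2 to 2 + 3 = hour 5.
Unit testing waits on the build (finishes hour 5), so it starts at hour 5 and finishes at 5 + 6 = hour 11.
Integration testing has to wait for unit testing (finishes hour 11, plus 3-hour gap → hour 14); the build (finishes hour 5). The latest of these is hour 14, so integration testing runs hour 14 to 14 + 8 = hour 22.
The security scan cannot begin until integration testing (finishes hour 22). It runs from hour 22 to 22 + 8 = hour 30.

Working backward from the deadline:
Nothing follows smoke testing; the deadline of hour 44 is its only limit. It must start by 44 − 9 = hour 35.
Since smoke testing (must start by hour 35) depends on it, the security scan must finish by hour 35. Backing off its 8-hour duration gives a latest start of hour 27.
So the security scan can start as early as hour 22 and as late as hour 27, giving 27 − 22 = 5 hours of slack.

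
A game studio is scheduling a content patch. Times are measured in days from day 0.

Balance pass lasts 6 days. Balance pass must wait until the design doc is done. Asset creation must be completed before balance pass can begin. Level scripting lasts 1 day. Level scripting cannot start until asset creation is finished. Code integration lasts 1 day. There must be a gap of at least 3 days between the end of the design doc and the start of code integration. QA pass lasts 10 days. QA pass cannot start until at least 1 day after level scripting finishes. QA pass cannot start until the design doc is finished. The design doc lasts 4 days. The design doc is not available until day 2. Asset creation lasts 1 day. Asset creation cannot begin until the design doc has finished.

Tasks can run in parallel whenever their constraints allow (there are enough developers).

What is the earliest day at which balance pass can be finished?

After its own release at day 2, the design doc can start at day 2 and finishes at day 6.
Asset creation cannot begin until the design doc (finishes day 6). It runs from day 6 to 6 + 1 = day 7.
Balance pass has to wait for the design doc (finishes day 6); asset creation (finishes day 7). The latest of these is day 7, so balance pass runs day 7 to 7 + 6 = day 13.

13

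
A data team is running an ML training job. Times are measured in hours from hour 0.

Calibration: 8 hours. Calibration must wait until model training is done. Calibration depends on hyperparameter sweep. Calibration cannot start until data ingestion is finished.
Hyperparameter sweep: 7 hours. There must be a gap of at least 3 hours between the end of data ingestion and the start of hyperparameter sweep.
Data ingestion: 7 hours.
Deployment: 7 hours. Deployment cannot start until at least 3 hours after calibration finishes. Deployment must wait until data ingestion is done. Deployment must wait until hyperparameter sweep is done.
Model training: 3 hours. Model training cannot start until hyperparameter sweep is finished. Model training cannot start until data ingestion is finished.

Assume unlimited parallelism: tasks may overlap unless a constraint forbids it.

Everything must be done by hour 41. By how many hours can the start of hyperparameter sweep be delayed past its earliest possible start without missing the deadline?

Data ingestion can start immediately at hour 0; it finishes at hour 7.
Hyperparameter sweep cannot begin until data ingestion (finishes hour 7, plus 3-hour gap → hour 10). It runs from hour 10 to 10 + 7 = hour 17.

Working backward from the deadline:
Deployment must finish by hour 41; it takes 7 hours, so it must start by 41 − 7 = hour 34.
Calibration has to be done before deployment (must start by hour 34, minus 3-hour gap → hour 31). That means finishing by hour 31, i.e. starting by 31 − 8 = hour 23.
Model training must finish before calibration (must start by hour 23). With a 3-hour duration, model training must start by 23 − 3 = hour 20.
Hyperparameter sweep has several dependents: model training (must start by hour 20); calibration (must start by hour 23); deployment (must start by hour 34). The earliest of those limits is hour 20, so hyperparameter sweep must start by 20 − 7 = hour 13.
So hyperparameter sweep can start as early as hour 10 and as late as hour 13, giving 13 − 10 = 3 hours of slack.

3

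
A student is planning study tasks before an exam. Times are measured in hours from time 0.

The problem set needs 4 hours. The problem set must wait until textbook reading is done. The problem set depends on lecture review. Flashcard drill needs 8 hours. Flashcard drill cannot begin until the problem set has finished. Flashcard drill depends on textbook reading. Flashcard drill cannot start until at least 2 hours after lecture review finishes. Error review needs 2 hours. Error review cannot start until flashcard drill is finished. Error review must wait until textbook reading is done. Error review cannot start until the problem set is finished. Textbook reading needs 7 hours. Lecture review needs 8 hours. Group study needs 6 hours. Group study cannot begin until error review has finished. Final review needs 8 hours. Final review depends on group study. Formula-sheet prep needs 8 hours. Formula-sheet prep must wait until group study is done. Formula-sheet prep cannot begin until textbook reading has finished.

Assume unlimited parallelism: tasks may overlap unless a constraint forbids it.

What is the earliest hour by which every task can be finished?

Nothing blocks lecture review, so it runs from hour 0 to hour 8.
Textbook reading has no prerequisites, so it starts at hour 0 and finishes at hour 7.
The problem set has to wait for textbook reading (finishes hour 7); lecture review (finishes hour 8). The latest of these is hour 8, so the problem set runs hour 8 to 8 + 4 = hour 12.
Flashcard drill cannot start until the problem set (finishes hour 12); textbook reading (finishes hour 7); lecture review (finishes hour 8, plus 2-hour gap → hour 10). The controlling bound is hour 12, so flashcard drill finishes at 12 + 8 = hour 20.
Error review needs all of flashcard drill (finishes hour 20); textbook reading (finishes hour 7); the problem set (finishes hour 12). That puts its earliest start at hour 20; it finishes at 20 + 2 = hour 22.
After error review (finishes hour 22), group study can start at hour 22 and finishes at hour 28.
After group study (finishes hour 28), final review can start at hour 28 and finishes at hour 36.
Formula-sheet prep has to wait for group study (finishes hour 28); textbook reading (finishes hour 7). The latest of these is hour 28, so formula-sheet prep runs hour 28 to 28 + 8 = hour 36.
All tasks are finished once the last one completes. Finish times: Textbook reading at 7, Lecture review at 8, The problem set at 12, Flashcard drill at 20, Error review at 22, Group study at 28, Formula-sheet prep at 36, Final review at 36. The latest is hour 36.

36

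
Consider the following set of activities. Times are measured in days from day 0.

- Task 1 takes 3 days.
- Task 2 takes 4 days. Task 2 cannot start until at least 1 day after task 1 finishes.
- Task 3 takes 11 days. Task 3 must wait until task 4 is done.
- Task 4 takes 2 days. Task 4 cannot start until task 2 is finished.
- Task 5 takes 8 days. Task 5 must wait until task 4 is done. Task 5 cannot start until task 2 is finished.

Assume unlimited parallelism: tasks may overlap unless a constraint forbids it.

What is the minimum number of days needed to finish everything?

21

Task 1 has no prerequisites, so it starts at day 0 and finishes at day 3.
Task 2 waits on task 1 (finishes day 3, plus 1-day gap → day 4), so it starts at day 4 and finishes at 4 + 4 = day 8.
Task 4 waits on task 2 (finishes day 8), so it starts at day 8 and finishes at 8 + 2 = day 10.
For task 5: task 4 (finishes day 10); task 2 (finishes day 8). Taking the maximum gives a start of day 10, and it finishes at 10 + 8 = day 18.
After task 4 (finishes day 10), task 3 can start at day 10 and finishes at day 21.
All tasks are finished once the last one completes. Finish times: Task 1 at 3, Task 2 at 8, Task 3 at 21, Task 4 at 10, Task 5 at 18. The latest is day 21.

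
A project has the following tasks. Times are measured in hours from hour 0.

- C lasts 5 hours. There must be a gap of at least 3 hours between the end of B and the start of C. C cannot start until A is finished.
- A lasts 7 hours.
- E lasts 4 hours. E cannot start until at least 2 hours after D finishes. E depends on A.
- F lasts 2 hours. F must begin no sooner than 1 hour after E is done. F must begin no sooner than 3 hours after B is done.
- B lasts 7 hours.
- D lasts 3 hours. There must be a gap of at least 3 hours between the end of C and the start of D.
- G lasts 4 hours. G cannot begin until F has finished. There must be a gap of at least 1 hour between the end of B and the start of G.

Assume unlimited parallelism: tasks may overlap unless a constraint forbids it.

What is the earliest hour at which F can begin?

28

Nothing blocks B, so it runs from hour 0 to hour 7.
Nothing blocks A, so it runs from hour 0 to hour 7.
For C: B (finishes hour 7, plus 3-hour gap → hour 10); A (finishes hour 7). Taking the maximum gives a start of hour 10, and it finishes at 10 + 5 = hour 15.
D waits on C (finishes hour 15, plus 3-hour gap → hour 18), so it starts at hour 18 and finishes at 18 + 3 = hour 21.
E has to wait for D (finishes hour 21, plus 2-hour gap → hour 23); A (finishes hour 7). The latest of these is hour 23, so E runs hour 23 to 23 + 4 = hour 27.
F waits on E (finishes hour 27, plus 1-hour gap → hour 28); B (finishes hour 7, plus 3-hour gap → hour 10). The latest of these is hour 28, which is the earliest F can start.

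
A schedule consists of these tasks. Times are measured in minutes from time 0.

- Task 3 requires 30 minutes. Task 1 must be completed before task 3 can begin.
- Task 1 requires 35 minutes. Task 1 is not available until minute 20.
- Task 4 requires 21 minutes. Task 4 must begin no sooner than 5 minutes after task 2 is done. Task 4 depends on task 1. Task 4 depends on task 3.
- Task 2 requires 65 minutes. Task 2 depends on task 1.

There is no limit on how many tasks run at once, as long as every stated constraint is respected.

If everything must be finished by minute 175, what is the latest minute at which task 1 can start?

Task 4 has no dependents, so it just needs to finish by minute 175. Starting by 175 − 21 = minute 154 achieves that.
Task 2 feeds into task 4 (must start by minute 154, minus 5-minute gap → minute 149); so task 2 must finish by minute 149 and therefore start by minute 84.
Since task 4 (must start by minute 154) depends on it, task 3 must finish by minute 154. Backing off its 30-minute duration gives a latest start of minute 124.
Task 1 has several dependents: task 2 (must start by minute 84); task 3 (must start by minute 124); task 4 (must start by minute 154). The earliest of those limits is minute 84, so task 1 must start by 84 − 35 = minute 49.

49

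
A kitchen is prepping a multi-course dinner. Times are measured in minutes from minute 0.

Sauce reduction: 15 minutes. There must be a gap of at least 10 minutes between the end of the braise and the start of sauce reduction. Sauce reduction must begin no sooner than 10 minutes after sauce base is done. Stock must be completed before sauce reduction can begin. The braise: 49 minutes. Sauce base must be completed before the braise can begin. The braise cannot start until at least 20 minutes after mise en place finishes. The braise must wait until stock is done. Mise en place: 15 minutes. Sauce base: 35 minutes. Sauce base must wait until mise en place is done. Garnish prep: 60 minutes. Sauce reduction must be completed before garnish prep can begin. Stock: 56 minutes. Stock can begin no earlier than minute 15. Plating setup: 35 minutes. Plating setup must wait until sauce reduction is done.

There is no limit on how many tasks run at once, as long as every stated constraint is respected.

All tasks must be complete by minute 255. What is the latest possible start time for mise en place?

Plating setup must finish by minute 255; it takes 35 minutes, so it must start by 255 − 35 = minute 220.
Garnish prep must finish by minute 255; it takes 60 minutes, so it must start by 255 − 60 = minute 195.
For sauce reduction: plating setup (must start by minute 220); garnish prep (must start by minute 195). The most restrictive is minute 195; with a 15-minute duration, sauce reduction must start by minute 180.
The braise must finish before sauce reduction (must start by minute 180, minus 10-minute gap → minute 170). With a 49-minute duration, the braise must start by 170 − 49 = minute 121.
Sauce base has several dependents: the braise (must start by minute 121); sauce reduction (must start by minute 180, minus 10-minute gap → minute 170). The earliest of those limits is minute 121, so sauce base must start by 121 − 35 = minute 86.
For mise en place: sauce base (must start by minute 86); the braise (must start by minute 121, minus 20-minute gap → minute 101). The most restrictive is minute 86; with a 15-minute duration, mise en place must start by minute 71.

71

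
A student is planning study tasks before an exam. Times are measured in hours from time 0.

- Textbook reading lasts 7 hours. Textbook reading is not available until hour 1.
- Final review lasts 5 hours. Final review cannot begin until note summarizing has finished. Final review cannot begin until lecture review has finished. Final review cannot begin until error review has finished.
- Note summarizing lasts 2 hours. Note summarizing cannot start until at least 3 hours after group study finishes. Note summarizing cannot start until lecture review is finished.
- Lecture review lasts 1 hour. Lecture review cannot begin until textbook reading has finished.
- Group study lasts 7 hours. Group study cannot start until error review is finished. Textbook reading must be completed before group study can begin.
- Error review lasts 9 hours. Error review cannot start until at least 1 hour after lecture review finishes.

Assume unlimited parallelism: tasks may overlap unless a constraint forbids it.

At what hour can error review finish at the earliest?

After its own release at hour 1, textbook reading can start at hour 1 and finishes at hour 8.
Lecture review cannot begin until textbook reading (finishes hour 8). It runs from hour 8 to 8 + 1 = hour 9.
Error review cannot begin until lecture review (finishes hour 9, plus 1-hour gap → hour 10). It runs from hour 10 to 10 + 9 = hour 19.

19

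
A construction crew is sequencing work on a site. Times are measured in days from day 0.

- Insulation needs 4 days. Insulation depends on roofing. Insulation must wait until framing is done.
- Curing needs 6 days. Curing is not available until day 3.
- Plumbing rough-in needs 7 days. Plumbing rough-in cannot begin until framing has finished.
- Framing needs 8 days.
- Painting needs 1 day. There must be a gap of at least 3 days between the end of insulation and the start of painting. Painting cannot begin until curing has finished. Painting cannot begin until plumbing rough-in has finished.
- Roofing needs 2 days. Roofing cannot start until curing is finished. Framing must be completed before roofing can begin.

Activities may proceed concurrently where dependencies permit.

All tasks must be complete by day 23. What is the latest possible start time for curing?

Nothing follows painting; the deadline of day 23 is its only limit. It must start by 23 − 1 = day 22.
Since painting (must start by day 22, minus 3-day gap → day 19) depends on it, insulation must finish by day 19. Backing off its 4-day duration gives a latest start of day 15.
Since insulation (must start by day 15) depends on it, roofing must finish by day 15. Backing off its 2-day duration gives a latest start of day 13.
Curing has several dependents: roofing (must start by day 13); painting (must start by day 22). The earliest of those limits is day 13, so curing must start by 13 − 6 = day 7.

7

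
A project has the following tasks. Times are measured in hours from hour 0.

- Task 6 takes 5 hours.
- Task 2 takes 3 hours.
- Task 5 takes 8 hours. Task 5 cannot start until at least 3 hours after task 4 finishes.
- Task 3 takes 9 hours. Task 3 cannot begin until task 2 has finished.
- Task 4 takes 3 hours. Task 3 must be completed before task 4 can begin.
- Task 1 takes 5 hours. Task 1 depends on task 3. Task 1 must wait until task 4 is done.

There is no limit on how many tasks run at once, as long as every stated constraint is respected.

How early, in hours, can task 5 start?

Task 2 can start immediately at hour 0; it finishes at hour 3.
Task 3 cannot begin until task 2 (finishes hour 3). It runs from hour 3 to 3 + 9 = hour 12.
After task 3 (finishes hour 12), task 4 can start at hour 12 and finishes at hour 15.
Task 5 waits on task 4 (finishes hour 15, plus 3-hour gap → hour 18), so the earliest it can start is hour 18.

18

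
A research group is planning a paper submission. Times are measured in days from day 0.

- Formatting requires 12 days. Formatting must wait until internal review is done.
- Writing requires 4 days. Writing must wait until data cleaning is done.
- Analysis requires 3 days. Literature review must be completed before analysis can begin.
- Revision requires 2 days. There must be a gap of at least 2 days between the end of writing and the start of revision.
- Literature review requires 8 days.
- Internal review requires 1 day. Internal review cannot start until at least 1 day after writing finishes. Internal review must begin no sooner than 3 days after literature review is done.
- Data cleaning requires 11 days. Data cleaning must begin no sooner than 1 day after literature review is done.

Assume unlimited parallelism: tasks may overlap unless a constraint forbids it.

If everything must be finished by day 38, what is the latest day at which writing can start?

Nothing follows formatting; the deadline of day 38 is its only limit. It must start by 38 − 12 = day 26.
Since formatting (must start by day 26) depends on it, internal review must finish by day 26. Backing off its 1-day duration gives a latest start of day 25.
Nothing follows revision; the deadline of day 38 is its only limit. It must start by 38 − 2 = day 36.
Writing feeds internal review (must start by day 25, minus 1-day gap → day 24); revision (must start by day 36, minus 2-day gap → day 34). Taking the minimum, writing must finish by day 24 and start by 24 − 4 = day 20.

20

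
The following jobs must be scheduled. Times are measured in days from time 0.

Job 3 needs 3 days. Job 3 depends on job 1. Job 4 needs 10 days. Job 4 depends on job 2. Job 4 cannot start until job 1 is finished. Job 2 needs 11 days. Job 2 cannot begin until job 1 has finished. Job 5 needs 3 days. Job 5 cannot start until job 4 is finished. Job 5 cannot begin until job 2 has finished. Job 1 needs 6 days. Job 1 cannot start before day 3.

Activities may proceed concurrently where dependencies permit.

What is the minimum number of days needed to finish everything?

33

Job 1 waits on its own release at day 3, so it starts at day 3 and finishes at 3 + 6 = day 9.
Job 3 waits on job 1 (finishes day 9), so it starts at day 9 and finishes at 9 + 3 = day 12.
After job 1 (finishes day 9), job 2 can start at day 9 and finishes at day 20.
For job 4: job 2 (finishes day 20); job 1 (finishes day 9). Taking the maximum gives a start of day 20, and it finishes at 20 + 10 = day 30.
Job 5 needs all of job 4 (finishes day 30); job 2 (finishes day 20). That puts its earliest start at day 30; it finishes at 30 + 3 = day 33.
All tasks are finished once the last one completes. Finish times: Job 1 at 9, Job 2 at 20, Job 3 at 12, Job 4 at 30, Job 5 at 33. The latest is day 33.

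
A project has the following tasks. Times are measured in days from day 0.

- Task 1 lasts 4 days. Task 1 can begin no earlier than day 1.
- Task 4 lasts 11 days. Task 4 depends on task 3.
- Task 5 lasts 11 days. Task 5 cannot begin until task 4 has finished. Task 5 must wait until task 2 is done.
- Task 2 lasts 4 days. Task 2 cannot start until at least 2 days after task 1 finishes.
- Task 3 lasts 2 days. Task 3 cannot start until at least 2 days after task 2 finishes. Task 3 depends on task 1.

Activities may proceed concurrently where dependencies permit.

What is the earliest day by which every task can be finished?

37

After its own release at day 1, task 1 can start at day 1 and finishes at day 5.
Task 2 waits on task 1 (finishes day 5, plus 2-day gap → day 7), so it starts at day 7 and finishes at 7 + 4 = day 11.
Task 3 cannot start until task 2 (finishes day 11, plus 2-day gap → day 13); task 1 (finishes day 5). The controlling bound is day 13, so task 3 finishes at 13 + 2 = day 15.
Task 4 waits on task 3 (finishes day 15), so it starts at day 15 and finishes at 15 + 11 = day 26.
Task 5 cannot start until task 4 (finishes day 26); task 2 (finishes day 11). The controlling bound is day 26, so task 5 finishes at 26 + 11 = day 37.
All tasks are finished once the last one completes. Finish times: Task 1 at 5, Task 2 at 11, Task 3 at 15, Task 4 at 26, Task 5 at 37. The latest is day 37.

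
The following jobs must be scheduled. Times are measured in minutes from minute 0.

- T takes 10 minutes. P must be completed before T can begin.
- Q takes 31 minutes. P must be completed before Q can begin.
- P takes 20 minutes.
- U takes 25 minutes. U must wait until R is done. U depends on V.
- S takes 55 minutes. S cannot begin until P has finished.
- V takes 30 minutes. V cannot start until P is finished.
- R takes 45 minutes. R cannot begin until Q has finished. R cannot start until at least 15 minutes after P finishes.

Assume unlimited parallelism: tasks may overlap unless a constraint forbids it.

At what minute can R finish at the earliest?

Nothing blocks P, so it runs from minute 0 to minute 20.
After P (finishes minute 20), Q can start at minute 20 and finishes at minute 51.
For R: Q (finishes minute 51); P (finishes minute 20, plus 15-minute gap → minute 35). Taking the maximum gives a start of minute 51, and it finishes at 51 + 45 = minute 96.

96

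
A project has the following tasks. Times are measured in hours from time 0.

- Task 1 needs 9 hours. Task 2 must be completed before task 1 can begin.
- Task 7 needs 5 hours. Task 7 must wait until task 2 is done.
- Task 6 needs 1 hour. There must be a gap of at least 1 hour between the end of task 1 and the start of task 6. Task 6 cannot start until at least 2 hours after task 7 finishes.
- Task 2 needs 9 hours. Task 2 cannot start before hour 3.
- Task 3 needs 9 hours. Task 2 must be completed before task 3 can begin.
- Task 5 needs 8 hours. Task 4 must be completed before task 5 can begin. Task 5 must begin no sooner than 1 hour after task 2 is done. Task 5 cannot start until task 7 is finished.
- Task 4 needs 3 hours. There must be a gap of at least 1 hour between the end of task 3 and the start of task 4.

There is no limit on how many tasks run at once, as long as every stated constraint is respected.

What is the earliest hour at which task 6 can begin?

Task 2 waits on its own release at hour 3, so it starts at hour 3 and finishes at 3 + 9 = hour 12.
Task 7 waits on task 2 (finishes hour 12), so it starts at hour 12 and finishes at 12 + 5 = hour 17.
Task 1 waits on task 2 (finishes hour 12), so it starts at hour 12 and finishes at 12 + 9 = hour 21.
Task 6 waits on task 1 (finishes hour 21, plus 1-hour gap → hour 22); task 7 (finishes hour 17, plus 2-hour gap → hour 19). The latest of these is hour 22, which is the earliest task 6 can start.

22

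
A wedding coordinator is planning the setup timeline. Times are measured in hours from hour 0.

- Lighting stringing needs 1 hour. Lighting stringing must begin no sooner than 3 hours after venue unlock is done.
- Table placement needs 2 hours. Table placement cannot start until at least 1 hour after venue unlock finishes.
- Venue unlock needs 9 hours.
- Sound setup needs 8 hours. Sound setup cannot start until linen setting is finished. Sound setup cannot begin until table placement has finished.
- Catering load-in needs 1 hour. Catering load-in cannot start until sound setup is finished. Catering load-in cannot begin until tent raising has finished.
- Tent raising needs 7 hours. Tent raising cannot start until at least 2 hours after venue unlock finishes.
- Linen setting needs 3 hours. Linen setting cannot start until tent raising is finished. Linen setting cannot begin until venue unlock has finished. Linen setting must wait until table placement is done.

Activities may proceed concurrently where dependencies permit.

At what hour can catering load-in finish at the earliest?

Venue unlock has no prerequisites, so it starts at hour 0 and finishes at hour 9.
After venue unlock (finishes hour 9, plus 1-hour gap → hour 10), table placement can start at hour 10 and finishes at hour 12.
After venue unlock (finishes hour 9, plus 2-hour gap → hour 11), tent raising can start at hour 11 and finishes at hour 18.
Linen setting cannot start until tent raising (finishes hour 18); venue unlock (finishes hour 9); table placement (finishes hour 12). The controlling bound is hour 18, so linen setting finishes at 18 + 3 = hour 21.
Sound setup cannot start until linen setting (finishes hour 21); table placement (finishes hour 12). The controlling bound is hour 21, so sound setup finishes at 21 + 8 = hour 29.
Catering load-in cannot start until sound setup (finishes hour 29); tent raising (finishes hour 18). The controlling bound is hour 29, so catering load-in finishes at 29 + 1 = hour 30.

30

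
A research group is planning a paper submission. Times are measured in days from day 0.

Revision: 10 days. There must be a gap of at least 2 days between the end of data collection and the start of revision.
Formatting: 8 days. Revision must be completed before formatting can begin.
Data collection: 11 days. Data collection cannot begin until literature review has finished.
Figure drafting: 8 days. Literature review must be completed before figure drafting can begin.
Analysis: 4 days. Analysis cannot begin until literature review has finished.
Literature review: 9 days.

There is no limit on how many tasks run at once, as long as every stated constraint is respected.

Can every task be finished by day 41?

Yes

Literature review has no prerequisites, so it starts at day 0 and finishes at day 9.
Figure drafting waits on literature review (finishes day 9), so it starts at day 9 and finishes at 9 + 8 = day 17.
After literature review (finishes day 9), analysis can start at day 9 and finishes at day 13.
Data collection waits on literature review (finishes day 9), so it starts at day 9 and finishes at 9 + 11 = day 20.
Revision waits on data collection (finishes day 20, plus 2-day gap → day 22), so it starts at day 22 and finishes at 22 + 10 = day 32.
Formatting waits on revision (finishes day 32), so it starts at day 32 and finishes at 32 + 8 = day 40.
Every task is finished by day 40, which is no later than the deadline of 41, so the schedule is feasible.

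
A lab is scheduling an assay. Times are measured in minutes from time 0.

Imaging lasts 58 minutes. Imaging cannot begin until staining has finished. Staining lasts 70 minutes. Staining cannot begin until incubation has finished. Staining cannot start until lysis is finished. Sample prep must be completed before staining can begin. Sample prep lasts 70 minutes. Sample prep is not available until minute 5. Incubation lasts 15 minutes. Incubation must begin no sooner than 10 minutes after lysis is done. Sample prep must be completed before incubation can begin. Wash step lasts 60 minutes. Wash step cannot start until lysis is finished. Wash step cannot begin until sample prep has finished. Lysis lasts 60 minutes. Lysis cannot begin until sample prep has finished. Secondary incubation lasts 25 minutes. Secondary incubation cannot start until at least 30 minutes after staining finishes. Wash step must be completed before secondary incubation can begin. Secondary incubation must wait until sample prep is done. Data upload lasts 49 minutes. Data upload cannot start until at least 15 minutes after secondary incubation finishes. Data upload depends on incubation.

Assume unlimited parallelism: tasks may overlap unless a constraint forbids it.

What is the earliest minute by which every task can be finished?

349

Sample prep cannot begin until its own release at minute 5. It runs from minute 5 to 5 + 70 = minute 75.
After sample prep (finishes minute 75), lysis can start at minute 75 and finishes at minute 135.
For wash step: lysis (finishes minute 135); sample prep (finishes minute 75). Taking the maximum gives a start of minute 135, and it finishes at 135 + 60 = minute 195.
Incubation needs all of lysis (finishes minute 135, plus 10-minute gap → minute 145); sample prep (finishes minute 75). That puts its earliest start at minute 145; it finishes at 145 + 15 = minute 160.
Staining cannot start until incubation (finishes minute 160); lysis (finishes minute 135); sample prep (finishes minute 75). The controlling bound is minute 160, so staining finishes at 160 + 70 = minute 230.
After staining (finishes minute 230), imaging can start at minute 230 and finishes at minute 288.
Secondary incubation needs all of staining (finishes minute 230, plus 30-minute gap → minute 260); wash step (finishes minute 195); sample prep (finishes minute 75). That puts its earliest start at minute 260; it finishes at 260 + 25 = minute 285.
Data upload has to wait for secondary incubation (finishes minute 285, plus 15-minute gap → minute 300); incubation (finishes minute 160). The latest of these is minute 300, so data upload runs minute 300 to 300 + 49 = minute 349.
All tasks are finished once the last one completes. Finish times: Sample prep at 75, Lysis at 135, Incubation at 160, Wash step at 195, Staining at 230, Secondary incubation at 285, Imaging at 288, Data upload at 349. The latest is minute 349.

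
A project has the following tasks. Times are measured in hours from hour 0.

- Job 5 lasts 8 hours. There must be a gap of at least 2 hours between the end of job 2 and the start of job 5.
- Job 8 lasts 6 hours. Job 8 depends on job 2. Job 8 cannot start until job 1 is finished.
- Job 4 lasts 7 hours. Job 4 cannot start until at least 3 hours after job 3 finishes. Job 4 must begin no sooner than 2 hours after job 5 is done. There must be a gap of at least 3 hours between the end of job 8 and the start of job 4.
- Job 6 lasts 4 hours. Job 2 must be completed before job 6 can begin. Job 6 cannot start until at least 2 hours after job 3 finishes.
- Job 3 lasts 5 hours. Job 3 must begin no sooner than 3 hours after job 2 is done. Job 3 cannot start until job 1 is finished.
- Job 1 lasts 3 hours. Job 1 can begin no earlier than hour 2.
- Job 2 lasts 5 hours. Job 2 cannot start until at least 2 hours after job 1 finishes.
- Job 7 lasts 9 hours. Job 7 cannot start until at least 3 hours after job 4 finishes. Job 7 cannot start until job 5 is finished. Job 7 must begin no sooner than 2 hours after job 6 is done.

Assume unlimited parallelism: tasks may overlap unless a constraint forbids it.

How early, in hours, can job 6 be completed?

26

After its own release at hour 2, job 1 can start at hour 2 and finishes at hour 5.
Job 2 cannot begin until job 1 (finishes hour 5, plus 2-hour gap → hour 7). It runs from hour 7 to 7 + 5 = hour 12.
Job 3 cannot start until job 2 (finishes hour 12, plus 3-hour gap → hour 15); job 1 (finishes hour 5). The controlling bound is hour 15, so job 3 finishes at 15 + 5 = hour 20.
For job 6: job 2 (finishes hour 12); job 3 (finishes hour 20, plus 2-hour gap → hour 22). Taking the maximum gives a start of hour 22, and it finishes at 22 + 4 = hour 26.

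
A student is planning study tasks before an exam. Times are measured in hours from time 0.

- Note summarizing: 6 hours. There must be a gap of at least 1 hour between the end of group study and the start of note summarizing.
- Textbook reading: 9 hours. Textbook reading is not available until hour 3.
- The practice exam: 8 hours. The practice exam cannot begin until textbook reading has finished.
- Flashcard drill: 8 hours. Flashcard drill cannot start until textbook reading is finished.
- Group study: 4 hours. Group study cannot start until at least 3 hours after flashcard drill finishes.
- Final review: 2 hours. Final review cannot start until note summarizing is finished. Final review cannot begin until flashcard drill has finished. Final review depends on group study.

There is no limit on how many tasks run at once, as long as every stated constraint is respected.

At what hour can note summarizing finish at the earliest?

Textbook reading cannot begin until its own release at hour 3. It runs from hour 3 to 3 + 9 = hour 12.
Flashcard drill waits on textbook reading (finishes hour 12), so it starts at hour 12 and finishes at 12 + 8 = hour 20.
Group study cannot begin until flashcard drill (finishes hour 20, plus 3-hour gap → hour 23). It runs from hour 23 to 23 + 4 = hour 27.
After group study (finishes hour 27, plus 1-hour gap → hour 28), note summarizing can start at hour 28 and finishes at hour 34.

34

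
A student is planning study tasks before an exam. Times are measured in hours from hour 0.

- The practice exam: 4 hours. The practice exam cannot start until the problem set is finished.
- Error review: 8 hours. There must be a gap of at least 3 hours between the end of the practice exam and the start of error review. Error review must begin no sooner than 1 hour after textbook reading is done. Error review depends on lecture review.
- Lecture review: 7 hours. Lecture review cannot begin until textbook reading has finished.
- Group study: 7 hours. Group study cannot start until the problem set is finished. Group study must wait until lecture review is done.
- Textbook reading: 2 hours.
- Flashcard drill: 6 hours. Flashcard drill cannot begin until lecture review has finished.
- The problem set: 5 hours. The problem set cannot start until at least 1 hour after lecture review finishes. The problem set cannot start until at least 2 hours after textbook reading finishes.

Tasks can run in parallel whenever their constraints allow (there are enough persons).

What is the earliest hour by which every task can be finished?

30

Nothing blocks textbook reading, so it runs from hour 0 to hour 2.
After textbook reading (finishes hour 2), lecture review can start at hour 2 and finishes at hour 9.
Flashcard drill cannot begin until lecture review (finishes hour 9). It runs from hour 9 to 9 + 6 = hour 15.
The problem set needs all of lecture review (finishes hour 9, plus 1-hour gap → hour 10); textbook reading (finishes hour 2, plus 2-hour gap → hour 4). That puts its earliest start at hour 10; it finishes at 10 + 5 = hour 15.
Group study has to wait for the problem set (finishes hour 15); lecture review (finishes hour 9). The latest of these is hour 15, so group study runs hour 15 to 15 + 7 = hour 22.
The practice exam waits on the problem set (finishes hour 15), so it starts at hour 15 and finishes at 15 + 4 = hour 19.
Error review has to wait for the practice exam (finishes hour 19, plus 3-hour gap → hour 22); textbook reading (finishes hour 2, plus 1-hour gap → hour 3); lecture review (finishes hour 9). The latest of these is hour 22, so error review runs hour 22 to 22 + 8 = hour 30.
All tasks are finished once the last one completes. Finish times: Textbook reading at 2, Lecture review at 9, The problem set at 15, Flashcard drill at 15, The practice exam at 19, Error review at 30, Group study at 22. The latest is hour 30.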